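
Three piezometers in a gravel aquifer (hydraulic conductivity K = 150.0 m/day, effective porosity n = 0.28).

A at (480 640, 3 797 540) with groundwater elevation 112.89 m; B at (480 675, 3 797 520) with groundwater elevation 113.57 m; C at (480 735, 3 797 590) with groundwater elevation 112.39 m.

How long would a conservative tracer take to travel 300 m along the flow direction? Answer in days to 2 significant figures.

24 days

Three-point gradient (reference A): Δ to B = (35, -20, +0.68), Δ to C = (95, 50, -0.50).
∂h/∂x = +0.006575, ∂h/∂y = -0.02249 (det = 3650).
|∇h| = √(0.006575² + -0.02249²) = 0.02343
Seepage velocity v = K·i/n = 150.0 × 0.02343 / 0.28 = 12.55 m/day.
t = 300 / 12.55 = 23.9 days.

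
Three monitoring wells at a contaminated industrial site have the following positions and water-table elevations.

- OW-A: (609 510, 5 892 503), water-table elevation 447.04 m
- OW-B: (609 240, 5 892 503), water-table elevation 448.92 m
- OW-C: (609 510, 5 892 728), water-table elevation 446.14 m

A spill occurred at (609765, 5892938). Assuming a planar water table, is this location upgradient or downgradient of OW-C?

∂h/∂x = (448.92 − 447.04) / (609240 − 609510) = -0.006963
∂h/∂y = (446.14 − 447.04) / (5892728 − 5892503) = -0.004000
Head at (609765, 5892938) = 447.04 + (-0.006963)·(255) + (-0.004000)·(435) = 443.52 m.
That is lower than the 446.14 m at OW-C, so the point is downgradient.

downgradient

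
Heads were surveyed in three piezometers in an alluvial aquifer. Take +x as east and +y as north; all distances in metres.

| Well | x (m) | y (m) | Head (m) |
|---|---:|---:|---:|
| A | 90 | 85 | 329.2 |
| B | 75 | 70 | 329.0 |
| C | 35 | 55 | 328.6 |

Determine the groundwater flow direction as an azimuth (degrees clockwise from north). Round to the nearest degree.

Taking A as reference: B−A = (-15, -15, -0.2); C−A = (-55, -30, -0.6).
Solve a·Δx + b·Δy = Δh: det = (-15)·(-30) − (-55)·(-15) = -375.
∂h/∂x = [(-0.2)·(-30) − (-0.6)·(-15)] / -375 = +0.008000
∂h/∂y = [(-15)·(-0.6) − (-55)·(-0.2)] / -375 = +0.005333
Flow direction (−∇h) has components (-0.008000 E, -0.005333 N).
Azimuth = atan2(E, N) = atan2(-0.008000, -0.005333) = 236.3° ≈ 236°.

236°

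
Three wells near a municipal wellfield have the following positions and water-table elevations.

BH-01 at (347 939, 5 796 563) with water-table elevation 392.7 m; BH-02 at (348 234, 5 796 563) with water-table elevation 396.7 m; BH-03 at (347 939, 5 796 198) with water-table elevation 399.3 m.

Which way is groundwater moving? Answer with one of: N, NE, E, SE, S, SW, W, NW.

NW

∂h/∂x = (396.7 − 392.7) / (348234 − 347939) = +0.01356
∂h/∂y = (399.3 − 392.7) / (5796198 − 5796563) = -0.01808
Flow = −∇h = (-0.01356 east, +0.01808 north), which points northwest.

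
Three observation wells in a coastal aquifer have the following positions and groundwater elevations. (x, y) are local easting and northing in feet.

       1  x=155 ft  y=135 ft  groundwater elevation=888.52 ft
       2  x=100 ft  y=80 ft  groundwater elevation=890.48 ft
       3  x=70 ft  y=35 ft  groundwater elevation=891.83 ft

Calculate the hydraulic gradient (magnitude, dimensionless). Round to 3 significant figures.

0.0252

Differences from 1: to 2 (Δx, Δy, Δh) = (-55, -55, +1.96); to 3 = (-85, -100, +3.31).
Determinant of the coordinate differences = (-55)·(-100) − (-85)·(-55) = 825.
∂h/∂x = [(+1.96)·(-100) − (+3.31)·(-55)] / 825 = -0.01691
∂h/∂y = [(-55)·(+3.31) − (-85)·(+1.96)] / 825 = -0.01873
|∇h| = √(-0.01691² + -0.01873²) = 0.02523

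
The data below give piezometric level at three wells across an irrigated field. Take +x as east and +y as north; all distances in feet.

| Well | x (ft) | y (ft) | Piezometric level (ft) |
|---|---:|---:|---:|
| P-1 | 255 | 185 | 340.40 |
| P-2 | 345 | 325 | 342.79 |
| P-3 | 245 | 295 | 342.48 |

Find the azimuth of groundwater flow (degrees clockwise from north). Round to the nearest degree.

172°

Differences from P-1: to P-2 (Δx, Δy, Δh) = (90, 140, +2.39); to P-3 = (-10, 110, +2.08).
Determinant of the coordinate differences = 90·110 − (-10)·140 = 11300.
∂h/∂x = [(+2.39)·110 − (+2.08)·140] / 11300 = -0.002504
∂h/∂y = [90·(+2.08) − (-10)·(+2.39)] / 11300 = +0.01868
Flow direction (−∇h) has components (+0.002504 E, -0.01868 N).
Azimuth = atan2(E, N) = atan2(+0.002504, -0.01868) = 172.4° ≈ 172°.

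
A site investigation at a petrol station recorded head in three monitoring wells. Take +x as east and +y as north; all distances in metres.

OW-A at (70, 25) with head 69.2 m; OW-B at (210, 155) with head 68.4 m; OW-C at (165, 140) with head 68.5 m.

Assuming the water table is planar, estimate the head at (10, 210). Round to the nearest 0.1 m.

Differences from OW-A: to OW-B (Δx, Δy, Δh) = (140, 130, -0.8); to OW-C = (95, 115, -0.7).
Solve a·Δx + b·Δy = Δh: det = 140·115 − 95·130 = 3750.
∂h/∂x = [(-0.8)·115 − (-0.7)·130] / 3750 = -0.0002667
∂h/∂y = [140·(-0.7) − 95·(-0.8)] / 3750 = -0.005867
h(10, 210) = 69.2 + (-0.0002667)·(-60) + (-0.005867)·(185) = 69.2 +0.016 -1.085 = 68.131 m.

68.1 m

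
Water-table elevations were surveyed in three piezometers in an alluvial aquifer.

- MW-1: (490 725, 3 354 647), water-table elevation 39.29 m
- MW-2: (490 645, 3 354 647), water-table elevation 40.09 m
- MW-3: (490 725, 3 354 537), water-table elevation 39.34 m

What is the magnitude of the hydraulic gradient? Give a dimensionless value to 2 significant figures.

∂h/∂x = (40.09 − 39.29) / (490645 − 490725) = -0.01000
∂h/∂y = (39.34 − 39.29) / (3354537 − 3354647) = -0.0004545
|∇h| = √(-0.01000² + -0.0004545²) = 0.01001

0.010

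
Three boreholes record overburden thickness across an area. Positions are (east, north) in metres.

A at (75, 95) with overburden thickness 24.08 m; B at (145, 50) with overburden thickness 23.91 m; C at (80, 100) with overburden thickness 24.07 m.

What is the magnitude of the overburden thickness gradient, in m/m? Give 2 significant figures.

0.0023 m/m

Three-point gradient (reference A): Δ to B = (70, -45, -0.17), Δ to C = (5, 5, -0.01).
∂d/∂x = -0.002261, ∂d/∂y = +0.0002609 (det = 575).
|∇f| = √(-0.002261² + 0.0002609²) = 0.002276 m/m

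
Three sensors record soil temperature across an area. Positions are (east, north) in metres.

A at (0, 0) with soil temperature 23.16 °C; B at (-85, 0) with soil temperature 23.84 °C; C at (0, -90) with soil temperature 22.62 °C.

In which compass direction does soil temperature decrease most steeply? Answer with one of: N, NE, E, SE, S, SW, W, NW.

SE

∂T/∂x = (23.84 − 23.16) / (-85 − 0) = -0.008000
∂T/∂y = (22.62 − 23.16) / (-90 − 0) = +0.006000
Steepest decrease is along −∇f = (+0.008000 E, -0.006000 N) → southeast.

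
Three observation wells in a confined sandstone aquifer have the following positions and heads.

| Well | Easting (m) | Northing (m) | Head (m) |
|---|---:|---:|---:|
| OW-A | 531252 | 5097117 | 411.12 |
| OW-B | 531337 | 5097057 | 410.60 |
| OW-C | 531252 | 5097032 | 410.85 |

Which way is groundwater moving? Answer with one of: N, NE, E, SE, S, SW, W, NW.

Differences from OW-A: to OW-B (Δx, Δy, Δh) = (85, -60, -0.52); to OW-C = (0, -85, -0.27).
Solve a·Δx + b·Δy = Δh: det = 85·(-85) − 0·(-60) = -7225.
∂h/∂x = [(-0.52)·(-85) − (-0.27)·(-60)] / -7225 = -0.003875
∂h/∂y = [85·(-0.27) − 0·(-0.52)] / -7225 = +0.003176
Flow = −∇h = (+0.003875 east, -0.003176 north), which points southeast.

SE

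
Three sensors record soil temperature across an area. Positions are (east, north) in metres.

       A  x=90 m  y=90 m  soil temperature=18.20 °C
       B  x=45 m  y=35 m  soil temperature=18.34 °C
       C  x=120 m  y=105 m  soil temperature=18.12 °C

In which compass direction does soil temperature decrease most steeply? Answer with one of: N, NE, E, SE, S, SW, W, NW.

E

With T = a·x + b·y + c and A as origin, the differences give:
  (-45)·a + (-55)·b = +0.14
  30·a + 15·b = -0.08
Eliminate b (×15 and ×(-55), subtract): 975·a = -2.300 → a = ∂T/∂x = -0.002359
Back-substitute: b = ∂T/∂y = -0.0006154.
Steepest decrease is along −∇f = (+0.002359 E, +0.0006154 N) → east.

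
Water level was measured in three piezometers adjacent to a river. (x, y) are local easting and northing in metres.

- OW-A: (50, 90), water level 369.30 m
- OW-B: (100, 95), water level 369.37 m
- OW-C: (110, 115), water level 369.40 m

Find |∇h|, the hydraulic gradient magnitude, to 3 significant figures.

With h = a·x + b·y + c and OW-A as origin, the differences give:
  50·a + 5·b = +0.07
  60·a + 25·b = +0.10
Eliminate b (×25 and ×5, subtract): 950·a = 1.250 → a = ∂h/∂x = +0.001316
Back-substitute: b = ∂h/∂y = +0.0008421.
|∇h| = √(0.001316² + 0.0008421²) = 0.001562

0.00156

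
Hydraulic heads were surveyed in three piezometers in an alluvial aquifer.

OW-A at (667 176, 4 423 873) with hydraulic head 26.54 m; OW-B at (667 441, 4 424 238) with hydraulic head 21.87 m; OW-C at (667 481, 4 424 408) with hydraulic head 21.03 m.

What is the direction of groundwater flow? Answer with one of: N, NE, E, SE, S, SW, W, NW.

E

Taking OW-A as reference: OW-B−OW-A = (265, 365, -4.67); OW-C−OW-A = (305, 535, -5.51).
Determinant of the coordinate differences = 265·535 − 305·365 = 30450.
∂h/∂x = [(-4.67)·535 − (-5.51)·365] / 30450 = -0.01600
∂h/∂y = [265·(-5.51) − 305·(-4.67)] / 30450 = -0.001176
Flow = −∇h = (+0.01600 east, +0.001176 north), which points east.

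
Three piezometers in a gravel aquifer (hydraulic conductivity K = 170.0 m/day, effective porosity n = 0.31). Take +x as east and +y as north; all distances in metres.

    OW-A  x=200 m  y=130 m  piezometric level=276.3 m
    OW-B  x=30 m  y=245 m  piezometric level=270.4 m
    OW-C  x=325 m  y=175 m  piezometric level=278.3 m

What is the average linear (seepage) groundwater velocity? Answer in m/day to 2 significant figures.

16 m/day

With h = a·x + b·y + c and OW-A as origin, the differences give:
  (-170)·a + 115·b = -5.9
  125·a + 45·b = +2.0
Eliminate b (×45 and ×115, subtract): -22025·a = -495.50 → a = ∂h/∂x = +0.02250
Back-substitute: b = ∂h/∂y = -0.01805.
|∇h| = √(0.02250² + -0.01805²) = 0.02885
Seepage velocity v = K·i/n = 170.0 × 0.02885 / 0.31 = 15.82 m/day.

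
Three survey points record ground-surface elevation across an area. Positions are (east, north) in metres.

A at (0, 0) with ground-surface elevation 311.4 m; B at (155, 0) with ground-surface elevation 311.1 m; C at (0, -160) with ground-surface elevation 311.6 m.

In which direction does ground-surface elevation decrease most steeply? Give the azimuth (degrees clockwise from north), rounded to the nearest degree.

057°

∂z/∂x = (311.1 − 311.4) / (155 − 0) = -0.001935
∂z/∂y = (311.6 − 311.4) / (-160 − 0) = -0.001250
Steepest decrease is along −∇f: components (+0.001935 E, +0.001250 N).
Azimuth = atan2(+0.001935, +0.001250) = 57.1° ≈ 057°.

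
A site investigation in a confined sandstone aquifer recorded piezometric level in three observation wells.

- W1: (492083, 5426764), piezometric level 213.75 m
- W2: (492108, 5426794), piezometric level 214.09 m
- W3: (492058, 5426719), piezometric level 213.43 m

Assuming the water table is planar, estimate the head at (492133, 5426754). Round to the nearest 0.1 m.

Taking W1 as reference: W2−W1 = (25, 30, +0.34); W3−W1 = (-25, -45, -0.32).
Determinant of the coordinate differences = 25·(-45) − (-25)·30 = -375.
∂h/∂x = [(+0.34)·(-45) − (-0.32)·30] / -375 = +0.01520
∂h/∂y = [25·(-0.32) − (-25)·(+0.34)] / -375 = -0.001333
h(492133, 5426754) = 213.75 + (+0.01520)·(50) + (-0.001333)·(-10) = 213.75 +0.760 +0.013 = 214.523 m.

214.5 m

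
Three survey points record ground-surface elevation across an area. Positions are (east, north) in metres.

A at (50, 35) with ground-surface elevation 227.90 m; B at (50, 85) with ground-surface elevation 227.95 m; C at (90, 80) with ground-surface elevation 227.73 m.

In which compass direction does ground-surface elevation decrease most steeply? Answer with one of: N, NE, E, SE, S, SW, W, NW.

E

Differences from A: to B (Δx, Δy, Δh) = (0, 50, +0.05); to C = (40, 45, -0.17).
Determinant of the coordinate differences = 0·45 − 40·50 = -2000.
∂z/∂x = [(+0.05)·45 − (-0.17)·50] / -2000 = -0.005375
∂z/∂y = [0·(-0.17) − 40·(+0.05)] / -2000 = +0.0010000
Steepest decrease is along −∇f = (+0.005375 E, -0.0010000 N) → east.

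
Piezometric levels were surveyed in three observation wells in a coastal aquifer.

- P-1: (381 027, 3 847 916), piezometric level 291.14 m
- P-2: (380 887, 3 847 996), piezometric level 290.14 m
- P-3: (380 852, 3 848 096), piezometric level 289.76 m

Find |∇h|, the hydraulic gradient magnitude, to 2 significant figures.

Taking P-1 as reference: P-2−P-1 = (-140, 80, -1.00); P-3−P-1 = (-175, 180, -1.38).
Solve a·Δx + b·Δy = Δh: det = (-140)·180 − (-175)·80 = -11200.
∂h/∂x = [(-1.00)·180 − (-1.38)·80] / -11200 = +0.006214
∂h/∂y = [(-140)·(-1.38) − (-175)·(-1.00)] / -11200 = -0.001625
|∇h| = √(0.006214² + -0.001625²) = 0.006423

0.0064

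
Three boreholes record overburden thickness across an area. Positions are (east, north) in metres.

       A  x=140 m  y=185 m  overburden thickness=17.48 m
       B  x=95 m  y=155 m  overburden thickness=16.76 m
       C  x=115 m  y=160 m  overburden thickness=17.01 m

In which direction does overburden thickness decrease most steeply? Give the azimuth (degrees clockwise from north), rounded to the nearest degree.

Taking A as reference: B−A = (-45, -30, -0.72); C−A = (-25, -25, -0.47).
Determinant of the coordinate differences = (-45)·(-25) − (-25)·(-30) = 375.
∂d/∂x = [(-0.72)·(-25) − (-0.47)·(-30)] / 375 = +0.01040
∂d/∂y = [(-45)·(-0.47) − (-25)·(-0.72)] / 375 = +0.008400
Steepest decrease is along −∇f: components (-0.01040 E, -0.008400 N).
Azimuth = atan2(-0.01040, -0.008400) = 231.1° ≈ 231°.

231°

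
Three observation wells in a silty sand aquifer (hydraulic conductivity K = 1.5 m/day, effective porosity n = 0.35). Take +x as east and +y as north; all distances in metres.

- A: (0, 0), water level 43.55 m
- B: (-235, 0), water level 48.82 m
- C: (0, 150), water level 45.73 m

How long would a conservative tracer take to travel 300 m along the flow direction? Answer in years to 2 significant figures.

7.2 years

∂h/∂x = (48.82 − 43.55) / (-235 − 0) = -0.02243
∂h/∂y = (45.73 − 43.55) / (150 − 0) = +0.01453
|∇h| = √(-0.02243² + 0.01453²) = 0.02673
Seepage velocity v = K·i/n = 1.5 × 0.02673 / 0.35 = 0.1146 m/day.
t = 300 / 0.1146 = 2618 days = 7.17 years.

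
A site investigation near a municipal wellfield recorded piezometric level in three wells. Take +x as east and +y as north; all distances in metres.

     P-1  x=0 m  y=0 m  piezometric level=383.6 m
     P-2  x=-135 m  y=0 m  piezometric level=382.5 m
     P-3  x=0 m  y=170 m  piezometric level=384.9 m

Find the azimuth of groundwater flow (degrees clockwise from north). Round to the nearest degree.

227°

∂h/∂x = (382.5 − 383.6) / (-135 − 0) = +0.008148
∂h/∂y = (384.9 − 383.6) / (170 − 0) = +0.007647
Flow direction (−∇h) has components (-0.008148 E, -0.007647 N).
Azimuth = atan2(E, N) = atan2(-0.008148, -0.007647) = 226.8° ≈ 227°.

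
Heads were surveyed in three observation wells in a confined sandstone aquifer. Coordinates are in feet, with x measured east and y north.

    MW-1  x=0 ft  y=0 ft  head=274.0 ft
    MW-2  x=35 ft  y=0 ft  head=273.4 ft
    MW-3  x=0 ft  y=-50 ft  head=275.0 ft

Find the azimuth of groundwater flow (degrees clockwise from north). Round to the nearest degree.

041°

∂h/∂x = (273.4 − 274.0) / (35 − 0) = -0.01714
∂h/∂y = (275.0 − 274.0) / (-50 − 0) = -0.02000
Flow direction (−∇h) has components (+0.01714 E, +0.02000 N).
Azimuth = atan2(E, N) = atan2(+0.01714, +0.02000) = 40.6° ≈ 041°.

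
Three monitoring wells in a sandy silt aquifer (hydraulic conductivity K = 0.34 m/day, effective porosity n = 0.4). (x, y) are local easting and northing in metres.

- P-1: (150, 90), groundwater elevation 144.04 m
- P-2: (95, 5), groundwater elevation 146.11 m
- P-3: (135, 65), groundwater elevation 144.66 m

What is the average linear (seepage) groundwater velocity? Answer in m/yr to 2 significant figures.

9.9 m/yr

With h = a·x + b·y + c and P-1 as origin, the differences give:
  (-55)·a + (-85)·b = +2.07
  (-15)·a + (-25)·b = +0.62
Eliminate b (×(-25) and ×(-85), subtract): 100·a = 0.950 → a = ∂h/∂x = +0.009500
Back-substitute: b = ∂h/∂y = -0.03050.
|∇h| = √(0.009500² + -0.03050²) = 0.03195
Seepage velocity v = K·i/n = 0.34 × 0.03195 / 0.4 = 0.02716 m/day = 9.92 m/yr.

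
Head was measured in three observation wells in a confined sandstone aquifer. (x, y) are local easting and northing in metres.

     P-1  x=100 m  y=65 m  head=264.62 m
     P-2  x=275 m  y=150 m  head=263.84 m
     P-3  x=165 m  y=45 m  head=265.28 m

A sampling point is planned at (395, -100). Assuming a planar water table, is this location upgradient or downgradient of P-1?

Differences from P-1: to P-2 (Δx, Δy, Δh) = (175, 85, -0.78); to P-3 = (65, -20, +0.66).
Determinant of the coordinate differences = 175·(-20) − 65·85 = -9025.
∂h/∂x = [(-0.78)·(-20) − (+0.66)·85] / -9025 = +0.004488
∂h/∂y = [175·(+0.66) − 65·(-0.78)] / -9025 = -0.01842
Head at (395, -100) = 264.62 + (+0.004488)·(295) + (-0.01842)·(-165) = 268.98 m.
That is higher than the 264.62 m at P-1, so the point is upgradient.

upgradient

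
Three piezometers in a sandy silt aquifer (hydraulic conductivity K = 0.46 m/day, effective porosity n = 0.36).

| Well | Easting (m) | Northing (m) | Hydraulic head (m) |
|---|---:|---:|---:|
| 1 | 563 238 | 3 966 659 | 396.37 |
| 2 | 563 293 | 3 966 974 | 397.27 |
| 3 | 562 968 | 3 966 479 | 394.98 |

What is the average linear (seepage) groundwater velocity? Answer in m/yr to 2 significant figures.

Differences from 1: to 2 (Δx, Δy, Δh) = (55, 315, +0.90); to 3 = (-270, -180, -1.39).
Determinant of the coordinate differences = 55·(-180) − (-270)·315 = 75150.
∂h/∂x = [(+0.90)·(-180) − (-1.39)·315] / 75150 = +0.003671
∂h/∂y = [55·(-1.39) − (-270)·(+0.90)] / 75150 = +0.002216
|∇h| = √(0.003671² + 0.002216²) = 0.004288
Seepage velocity v = K·i/n = 0.46 × 0.004288 / 0.36 = 0.005479 m/day = 2.001 m/yr.

2.0 m/yr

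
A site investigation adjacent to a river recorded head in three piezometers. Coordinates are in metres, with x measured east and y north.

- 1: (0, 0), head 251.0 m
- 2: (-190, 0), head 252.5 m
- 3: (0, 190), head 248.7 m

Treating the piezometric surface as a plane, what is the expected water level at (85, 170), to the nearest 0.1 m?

248.3 m

∂h/∂x = (252.5 − 251.0) / (-190 − 0) = -0.007895
∂h/∂y = (248.7 − 251.0) / (190 − 0) = -0.01211
h(85, 170) = 251.0 + (-0.007895)·(85) + (-0.01211)·(170) = 251.0 -0.671 -2.058 = 248.271 m.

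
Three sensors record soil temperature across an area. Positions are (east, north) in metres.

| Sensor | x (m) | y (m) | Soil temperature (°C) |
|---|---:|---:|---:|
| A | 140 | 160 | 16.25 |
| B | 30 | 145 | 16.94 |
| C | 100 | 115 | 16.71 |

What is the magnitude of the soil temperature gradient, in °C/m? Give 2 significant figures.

Differences from A: to B (Δx, Δy, Δh) = (-110, -15, +0.69); to C = (-40, -45, +0.46).
Solve a·Δx + b·Δy = ΔT: det = (-110)·(-45) − (-40)·(-15) = 4350.
∂T/∂x = [(+0.69)·(-45) − (+0.46)·(-15)] / 4350 = -0.005552
∂T/∂y = [(-110)·(+0.46) − (-40)·(+0.69)] / 4350 = -0.005287
|∇f| = √(-0.005552² + -0.005287²) = 0.007667 °C/m

0.0077 °C/m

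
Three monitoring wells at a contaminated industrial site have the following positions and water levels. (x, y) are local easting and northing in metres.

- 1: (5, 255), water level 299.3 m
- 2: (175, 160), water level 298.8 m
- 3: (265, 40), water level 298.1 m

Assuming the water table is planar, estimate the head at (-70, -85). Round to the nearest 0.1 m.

Differences from 1: to 2 (Δx, Δy, Δh) = (170, -95, -0.5); to 3 = (260, -215, -1.2).
Solve a·Δx + b·Δy = Δh: det = 170·(-215) − 260·(-95) = -11850.
∂h/∂x = [(-0.5)·(-215) − (-1.2)·(-95)] / -11850 = +0.0005485
∂h/∂y = [170·(-1.2) − 260·(-0.5)] / -11850 = +0.006245
h(-70, -85) = 299.3 + (+0.0005485)·(-75) + (+0.006245)·(-340) = 299.3 -0.041 -2.123 = 297.136 m.

297.1 m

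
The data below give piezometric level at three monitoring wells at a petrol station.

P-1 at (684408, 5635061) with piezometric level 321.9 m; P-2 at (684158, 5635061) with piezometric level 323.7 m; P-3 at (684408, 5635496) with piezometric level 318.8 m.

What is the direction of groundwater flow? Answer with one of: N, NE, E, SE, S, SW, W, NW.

∂h/∂x = (323.7 − 321.9) / (684158 − 684408) = -0.007200
∂h/∂y = (318.8 − 321.9) / (5635496 − 5635061) = -0.007126
Flow = −∇h = (+0.007200 east, +0.007126 north), which points northeast.

NE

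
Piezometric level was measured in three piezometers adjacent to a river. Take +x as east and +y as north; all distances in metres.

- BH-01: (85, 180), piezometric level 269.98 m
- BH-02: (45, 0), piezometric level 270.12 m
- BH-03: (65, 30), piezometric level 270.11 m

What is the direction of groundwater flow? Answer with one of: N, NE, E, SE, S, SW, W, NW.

Taking BH-01 as reference: BH-02−BH-01 = (-40, -180, +0.14); BH-03−BH-01 = (-20, -150, +0.13).
Solve a·Δx + b·Δy = Δh: det = (-40)·(-150) − (-20)·(-180) = 2400.
∂h/∂x = [(+0.14)·(-150) − (+0.13)·(-180)] / 2400 = +0.001000
∂h/∂y = [(-40)·(+0.13) − (-20)·(+0.14)] / 2400 = -0.001000
Flow = −∇h = (-0.001000 east, +0.001000 north), which points northwest.

NW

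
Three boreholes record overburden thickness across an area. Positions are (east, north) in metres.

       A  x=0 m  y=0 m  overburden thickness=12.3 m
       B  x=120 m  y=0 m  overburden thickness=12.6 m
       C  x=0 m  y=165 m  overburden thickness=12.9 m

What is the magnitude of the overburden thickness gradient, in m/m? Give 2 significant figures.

∂d/∂x = (12.6 − 12.3) / (120 − 0) = +0.002500
∂d/∂y = (12.9 − 12.3) / (165 − 0) = +0.003636
|∇f| = √(0.002500² + 0.003636²) = 0.004413 m/m

0.0044 m/m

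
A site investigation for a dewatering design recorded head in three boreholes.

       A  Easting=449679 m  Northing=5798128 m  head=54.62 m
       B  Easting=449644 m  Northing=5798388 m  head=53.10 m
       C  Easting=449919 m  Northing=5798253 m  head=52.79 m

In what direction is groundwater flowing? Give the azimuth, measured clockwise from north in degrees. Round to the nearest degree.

034°

Taking A as reference: B−A = (-35, 260, -1.52); C−A = (240, 125, -1.83).
Solve a·Δx + b·Δy = Δh: det = (-35)·125 − 240·260 = -66775.
∂h/∂x = [(-1.52)·125 − (-1.83)·260] / -66775 = -0.004280
∂h/∂y = [(-35)·(-1.83) − 240·(-1.52)] / -66775 = -0.006422
Flow direction (−∇h) has components (+0.004280 E, +0.006422 N).
Azimuth = atan2(E, N) = atan2(+0.004280, +0.006422) = 33.7° ≈ 034°.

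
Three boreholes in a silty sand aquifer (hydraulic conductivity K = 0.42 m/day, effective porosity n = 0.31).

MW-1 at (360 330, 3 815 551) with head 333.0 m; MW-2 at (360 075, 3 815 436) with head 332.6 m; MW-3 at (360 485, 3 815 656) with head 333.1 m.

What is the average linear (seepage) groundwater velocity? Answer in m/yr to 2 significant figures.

2.6 m/yr

Differences from MW-1: to MW-2 (Δx, Δy, Δh) = (-255, -115, -0.4); to MW-3 = (155, 105, +0.1).
Determinant of the coordinate differences = (-255)·105 − 155·(-115) = -8950.
∂h/∂x = [(-0.4)·105 − (+0.1)·(-115)] / -8950 = +0.003408
∂h/∂y = [(-255)·(+0.1) − 155·(-0.4)] / -8950 = -0.004078
|∇h| = √(0.003408² + -0.004078²) = 0.005315
Seepage velocity v = K·i/n = 0.42 × 0.005315 / 0.31 = 0.007201 m/day = 2.63 m/yr.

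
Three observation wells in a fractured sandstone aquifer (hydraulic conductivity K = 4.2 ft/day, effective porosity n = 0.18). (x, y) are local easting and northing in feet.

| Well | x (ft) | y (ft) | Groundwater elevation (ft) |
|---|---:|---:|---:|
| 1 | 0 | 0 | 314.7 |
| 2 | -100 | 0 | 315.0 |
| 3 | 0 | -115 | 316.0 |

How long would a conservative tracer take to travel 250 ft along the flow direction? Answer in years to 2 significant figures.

∂h/∂x = (315.0 − 314.7) / (-100 − 0) = -0.003000
∂h/∂y = (316.0 − 314.7) / (-115 − 0) = -0.01130
|∇h| = √(-0.003000² + -0.01130²) = 0.01169
Seepage velocity v = K·i/n = 4.2 × 0.01169 / 0.18 = 0.2728 ft/day.
t = 250 / 0.2728 = 916.4 days = 2.51 years.

2.5 years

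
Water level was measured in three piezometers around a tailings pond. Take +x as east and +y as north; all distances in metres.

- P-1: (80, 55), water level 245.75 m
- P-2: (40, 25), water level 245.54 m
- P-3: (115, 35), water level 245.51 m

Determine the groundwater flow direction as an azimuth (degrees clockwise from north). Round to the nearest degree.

With h = a·x + b·y + c and P-1 as origin, the differences give:
  (-40)·a + (-30)·b = -0.21
  35·a + (-20)·b = -0.24
Eliminate b (×(-20) and ×(-30), subtract): 1850·a = -3.000 → a = ∂h/∂x = -0.001622
Back-substitute: b = ∂h/∂y = +0.009162.
Flow direction (−∇h) has components (+0.001622 E, -0.009162 N).
Azimuth = atan2(E, N) = atan2(+0.001622, -0.009162) = 170.0° ≈ 170°.

170°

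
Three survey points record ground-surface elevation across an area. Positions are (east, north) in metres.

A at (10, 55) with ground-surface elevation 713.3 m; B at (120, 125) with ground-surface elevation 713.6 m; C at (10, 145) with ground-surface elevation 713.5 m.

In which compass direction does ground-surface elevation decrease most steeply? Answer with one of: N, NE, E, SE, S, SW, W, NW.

Taking A as reference: B−A = (110, 70, +0.3); C−A = (0, 90, +0.2).
Solve a·Δx + b·Δy = Δz: det = 110·90 − 0·70 = 9900.
∂z/∂x = [(+0.3)·90 − (+0.2)·70] / 9900 = +0.001313
∂z/∂y = [110·(+0.2) − 0·(+0.3)] / 9900 = +0.002222
Steepest decrease is along −∇f = (-0.001313 E, -0.002222 N) → southwest.

SW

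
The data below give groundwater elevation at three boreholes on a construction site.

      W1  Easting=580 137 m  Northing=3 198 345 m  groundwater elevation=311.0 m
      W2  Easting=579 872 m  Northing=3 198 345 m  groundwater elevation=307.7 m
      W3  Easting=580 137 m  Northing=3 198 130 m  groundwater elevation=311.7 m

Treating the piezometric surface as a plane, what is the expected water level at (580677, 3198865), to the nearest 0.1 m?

316.0 m

∂h/∂x = (307.7 − 311.0) / (579872 − 580137) = +0.01245
∂h/∂y = (311.7 − 311.0) / (3198130 − 3198345) = -0.003256
h(580677, 3198865) = 311.0 + (+0.01245)·(540) + (-0.003256)·(520) = 311.0 +6.725 -1.693 = 316.032 m.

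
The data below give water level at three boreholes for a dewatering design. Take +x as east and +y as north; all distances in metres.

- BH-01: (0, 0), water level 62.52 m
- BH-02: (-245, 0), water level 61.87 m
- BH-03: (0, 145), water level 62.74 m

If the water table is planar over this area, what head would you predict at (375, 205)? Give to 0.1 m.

63.8 m

∂h/∂x = (61.87 − 62.52) / (-245 − 0) = +0.002653
∂h/∂y = (62.74 − 62.52) / (145 − 0) = +0.001517
h(375, 205) = 62.52 + (+0.002653)·(375) + (+0.001517)·(205) = 62.52 +0.995 +0.311 = 63.826 m.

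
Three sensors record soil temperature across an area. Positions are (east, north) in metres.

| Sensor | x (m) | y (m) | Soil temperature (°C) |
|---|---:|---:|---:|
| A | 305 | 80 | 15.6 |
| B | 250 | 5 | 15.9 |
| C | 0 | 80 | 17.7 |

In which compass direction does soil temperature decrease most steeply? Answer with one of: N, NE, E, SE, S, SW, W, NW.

Three-point gradient (reference A): Δ to B = (-55, -75, +0.3), Δ to C = (-305, 0, +2.1).
∂T/∂x = -0.006885, ∂T/∂y = +0.001049 (det = -22875).
Steepest decrease is along −∇f = (+0.006885 E, -0.001049 N) → east.

E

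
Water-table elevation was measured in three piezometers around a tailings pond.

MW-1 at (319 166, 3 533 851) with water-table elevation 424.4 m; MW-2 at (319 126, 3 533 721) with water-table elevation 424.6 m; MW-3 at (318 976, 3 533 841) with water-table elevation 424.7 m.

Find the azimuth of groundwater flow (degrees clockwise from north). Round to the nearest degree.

055°

Differences from MW-1: to MW-2 (Δx, Δy, Δh) = (-40, -130, +0.2); to MW-3 = (-190, -10, +0.3).
Determinant of the coordinate differences = (-40)·(-10) − (-190)·(-130) = -24300.
∂h/∂x = [(+0.2)·(-10) − (+0.3)·(-130)] / -24300 = -0.001523
∂h/∂y = [(-40)·(+0.3) − (-190)·(+0.2)] / -24300 = -0.001070
Flow direction (−∇h) has components (+0.001523 E, +0.001070 N).
Azimuth = atan2(E, N) = atan2(+0.001523, +0.001070) = 54.9° ≈ 055°.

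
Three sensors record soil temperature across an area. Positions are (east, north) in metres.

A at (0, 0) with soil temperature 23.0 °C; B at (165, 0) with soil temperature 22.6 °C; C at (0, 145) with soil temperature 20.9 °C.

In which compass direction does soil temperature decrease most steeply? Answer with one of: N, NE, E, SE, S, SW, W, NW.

N

∂T/∂x = (22.6 − 23.0) / (165 − 0) = -0.002424
∂T/∂y = (20.9 − 23.0) / (145 − 0) = -0.01448
Steepest decrease is along −∇f = (+0.002424 E, +0.01448 N) → north.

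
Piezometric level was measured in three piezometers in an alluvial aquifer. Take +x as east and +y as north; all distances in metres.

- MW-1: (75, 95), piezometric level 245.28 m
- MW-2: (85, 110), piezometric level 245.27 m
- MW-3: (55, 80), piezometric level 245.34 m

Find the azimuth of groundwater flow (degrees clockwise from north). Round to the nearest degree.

Differences from MW-1: to MW-2 (Δx, Δy, Δh) = (10, 15, -0.01); to MW-3 = (-20, -15, +0.06).
Determinant of the coordinate differences = 10·(-15) − (-20)·15 = 150.
∂h/∂x = [(-0.01)·(-15) − (+0.06)·15] / 150 = -0.005000
∂h/∂y = [10·(+0.06) − (-20)·(-0.01)] / 150 = +0.002667
Flow direction (−∇h) has components (+0.005000 E, -0.002667 N).
Azimuth = atan2(E, N) = atan2(+0.005000, -0.002667) = 118.1° ≈ 118°.

118°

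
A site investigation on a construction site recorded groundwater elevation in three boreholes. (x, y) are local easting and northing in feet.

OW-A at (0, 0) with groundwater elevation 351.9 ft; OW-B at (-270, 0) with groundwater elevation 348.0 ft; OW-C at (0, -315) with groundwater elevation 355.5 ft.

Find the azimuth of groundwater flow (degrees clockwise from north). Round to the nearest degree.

∂h/∂x = (348.0 − 351.9) / (-270 − 0) = +0.01444
∂h/∂y = (355.5 − 351.9) / (-315 − 0) = -0.01143
Flow direction (−∇h) has components (-0.01444 E, +0.01143 N).
Azimuth = atan2(E, N) = atan2(-0.01444, +0.01143) = 308.4° ≈ 308°.

308°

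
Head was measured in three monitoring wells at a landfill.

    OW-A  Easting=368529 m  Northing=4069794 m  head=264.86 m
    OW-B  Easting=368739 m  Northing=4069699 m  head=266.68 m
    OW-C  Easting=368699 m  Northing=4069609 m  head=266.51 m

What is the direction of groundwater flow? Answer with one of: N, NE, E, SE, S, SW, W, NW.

W

Taking OW-A as reference: OW-B−OW-A = (210, -95, +1.82); OW-C−OW-A = (170, -185, +1.65).
Solve a·Δx + b·Δy = Δh: det = 210·(-185) − 170·(-95) = -22700.
∂h/∂x = [(+1.82)·(-185) − (+1.65)·(-95)] / -22700 = +0.007927
∂h/∂y = [210·(+1.65) − 170·(+1.82)] / -22700 = -0.001634
Flow = −∇h = (-0.007927 east, +0.001634 north), which points west.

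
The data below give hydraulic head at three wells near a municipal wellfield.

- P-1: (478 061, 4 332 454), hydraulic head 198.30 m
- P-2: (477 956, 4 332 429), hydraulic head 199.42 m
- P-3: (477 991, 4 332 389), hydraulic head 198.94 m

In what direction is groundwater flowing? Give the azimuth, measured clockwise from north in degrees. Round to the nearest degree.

Differences from P-1: to P-2 (Δx, Δy, Δh) = (-105, -25, +1.12); to P-3 = (-70, -65, +0.64).
Solve a·Δx + b·Δy = Δh: det = (-105)·(-65) − (-70)·(-25) = 5075.
∂h/∂x = [(+1.12)·(-65) − (+0.64)·(-25)] / 5075 = -0.01119
∂h/∂y = [(-105)·(+0.64) − (-70)·(+1.12)] / 5075 = +0.002207
Flow direction (−∇h) has components (+0.01119 E, -0.002207 N).
Azimuth = atan2(E, N) = atan2(+0.01119, -0.002207) = 101.2° ≈ 101°.

101°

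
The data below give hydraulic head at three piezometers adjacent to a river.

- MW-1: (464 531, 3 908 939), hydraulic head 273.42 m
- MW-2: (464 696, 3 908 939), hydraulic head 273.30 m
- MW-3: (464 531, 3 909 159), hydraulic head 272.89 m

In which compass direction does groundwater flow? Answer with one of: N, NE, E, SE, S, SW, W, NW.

∂h/∂x = (273.30 − 273.42) / (464696 − 464531) = -0.0007273
∂h/∂y = (272.89 − 273.42) / (3909159 − 3908939) = -0.002409
Flow = −∇h = (+0.0007273 east, +0.002409 north), which points north.

N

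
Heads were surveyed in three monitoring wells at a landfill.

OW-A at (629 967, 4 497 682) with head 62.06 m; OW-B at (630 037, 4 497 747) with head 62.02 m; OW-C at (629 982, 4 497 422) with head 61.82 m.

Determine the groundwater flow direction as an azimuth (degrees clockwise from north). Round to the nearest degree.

Taking OW-A as reference: OW-B−OW-A = (70, 65, -0.04); OW-C−OW-A = (15, -260, -0.24).
Solve a·Δx + b·Δy = Δh: det = 70·(-260) − 15·65 = -19175.
∂h/∂x = [(-0.04)·(-260) − (-0.24)·65] / -19175 = -0.001356
∂h/∂y = [70·(-0.24) − 15·(-0.04)] / -19175 = +0.0008449
Flow direction (−∇h) has components (+0.001356 E, -0.0008449 N).
Azimuth = atan2(E, N) = atan2(+0.001356, -0.0008449) = 121.9° ≈ 122°.

122°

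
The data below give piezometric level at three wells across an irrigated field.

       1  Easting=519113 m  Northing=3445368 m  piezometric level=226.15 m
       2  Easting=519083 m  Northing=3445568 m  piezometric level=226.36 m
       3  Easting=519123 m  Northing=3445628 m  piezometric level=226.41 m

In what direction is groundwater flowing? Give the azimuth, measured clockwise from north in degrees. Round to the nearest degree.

165°

Differences from 1: to 2 (Δx, Δy, Δh) = (-30, 200, +0.21); to 3 = (10, 260, +0.26).
Determinant of the coordinate differences = (-30)·260 − 10·200 = -9800.
∂h/∂x = [(+0.21)·260 − (+0.26)·200] / -9800 = -0.0002653
∂h/∂y = [(-30)·(+0.26) − 10·(+0.21)] / -9800 = +0.001010
Flow direction (−∇h) has components (+0.0002653 E, -0.001010 N).
Azimuth = atan2(E, N) = atan2(+0.0002653, -0.001010) = 165.3° ≈ 165°.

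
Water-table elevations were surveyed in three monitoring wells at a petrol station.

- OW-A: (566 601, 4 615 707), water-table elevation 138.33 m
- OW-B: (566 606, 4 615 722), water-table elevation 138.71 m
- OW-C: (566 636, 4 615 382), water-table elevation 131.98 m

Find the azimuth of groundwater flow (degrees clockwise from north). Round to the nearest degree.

212°

Differences from OW-A: to OW-B (Δx, Δy, Δh) = (5, 15, +0.38); to OW-C = (35, -325, -6.35).
Determinant of the coordinate differences = 5·(-325) − 35·15 = -2150.
∂h/∂x = [(+0.38)·(-325) − (-6.35)·15] / -2150 = +0.01314
∂h/∂y = [5·(-6.35) − 35·(+0.38)] / -2150 = +0.02095
Flow direction (−∇h) has components (-0.01314 E, -0.02095 N).
Azimuth = atan2(E, N) = atan2(-0.01314, -0.02095) = 212.1° ≈ 212°.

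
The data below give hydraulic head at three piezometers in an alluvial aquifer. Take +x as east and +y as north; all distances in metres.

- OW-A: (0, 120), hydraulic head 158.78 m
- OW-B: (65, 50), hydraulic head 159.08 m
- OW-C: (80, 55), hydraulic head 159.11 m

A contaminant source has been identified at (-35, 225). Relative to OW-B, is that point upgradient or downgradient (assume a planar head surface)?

Three-point gradient (reference OW-A): Δ to OW-B = (65, -70, +0.30), Δ to OW-C = (80, -65, +0.33).
∂h/∂x = +0.002618, ∂h/∂y = -0.001855 (det = 1375).
Head at (-35, 225) = 158.78 + (+0.002618)·(-35) + (-0.001855)·(105) = 158.49 m.
That is lower than the 159.08 m at OW-B, so the point is downgradient.

downgradient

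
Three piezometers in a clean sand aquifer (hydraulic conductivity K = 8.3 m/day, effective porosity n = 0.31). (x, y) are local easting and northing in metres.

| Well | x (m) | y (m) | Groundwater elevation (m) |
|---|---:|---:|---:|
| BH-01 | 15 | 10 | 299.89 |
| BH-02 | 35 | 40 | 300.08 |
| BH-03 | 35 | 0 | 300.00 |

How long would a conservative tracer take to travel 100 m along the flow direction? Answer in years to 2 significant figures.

1.5 years

Taking BH-01 as reference: BH-02−BH-01 = (20, 30, +0.19); BH-03−BH-01 = (20, -10, +0.11).
Determinant of the coordinate differences = 20·(-10) − 20·30 = -800.
∂h/∂x = [(+0.19)·(-10) − (+0.11)·30] / -800 = +0.006500
∂h/∂y = [20·(+0.11) − 20·(+0.19)] / -800 = +0.002000
|∇h| = √(0.006500² + 0.002000²) = 0.006801
Seepage velocity v = K·i/n = 8.3 × 0.006801 / 0.31 = 0.1821 m/day.
t = 100 / 0.1821 = 549.1 days = 1.5 years.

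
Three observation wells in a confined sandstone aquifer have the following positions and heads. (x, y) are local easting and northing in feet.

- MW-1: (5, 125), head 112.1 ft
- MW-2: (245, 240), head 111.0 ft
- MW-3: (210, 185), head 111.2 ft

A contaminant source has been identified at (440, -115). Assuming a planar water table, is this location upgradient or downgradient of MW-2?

downgradient

Differences from MW-1: to MW-2 (Δx, Δy, Δh) = (240, 115, -1.1); to MW-3 = (205, 60, -0.9).
Solve a·Δx + b·Δy = Δh: det = 240·60 − 205·115 = -9175.
∂h/∂x = [(-1.1)·60 − (-0.9)·115] / -9175 = -0.004087
∂h/∂y = [240·(-0.9) − 205·(-1.1)] / -9175 = -0.001035
Head at (440, -115) = 112.1 + (-0.004087)·(435) + (-0.001035)·(-240) = 110.57 ft.
That is lower than the 111.0 ft at MW-2, so the point is downgradient.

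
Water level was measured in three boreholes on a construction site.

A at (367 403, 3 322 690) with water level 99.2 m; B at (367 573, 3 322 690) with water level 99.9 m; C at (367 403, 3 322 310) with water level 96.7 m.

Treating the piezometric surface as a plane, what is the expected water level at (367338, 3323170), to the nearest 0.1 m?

102.1 m

∂h/∂x = (99.9 − 99.2) / (367573 − 367403) = +0.004118
∂h/∂y = (96.7 − 99.2) / (3322310 − 3322690) = +0.006579
h(367338, 3323170) = 99.2 + (+0.004118)·(-65) + (+0.006579)·(480) = 99.2 -0.268 +3.158 = 102.090 m.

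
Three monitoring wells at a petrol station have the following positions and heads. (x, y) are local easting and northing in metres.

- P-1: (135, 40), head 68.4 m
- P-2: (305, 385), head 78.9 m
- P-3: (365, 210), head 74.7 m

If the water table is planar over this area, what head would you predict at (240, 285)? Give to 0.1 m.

Three-point gradient (reference P-1): Δ to P-2 = (170, 345, +10.5), Δ to P-3 = (230, 170, +6.3).
∂h/∂x = +0.007701, ∂h/∂y = +0.02664 (det = -50450).
h(240, 285) = 68.4 + (+0.007701)·(105) + (+0.02664)·(245) = 68.4 +0.809 +6.527 = 75.735 m.

75.7 m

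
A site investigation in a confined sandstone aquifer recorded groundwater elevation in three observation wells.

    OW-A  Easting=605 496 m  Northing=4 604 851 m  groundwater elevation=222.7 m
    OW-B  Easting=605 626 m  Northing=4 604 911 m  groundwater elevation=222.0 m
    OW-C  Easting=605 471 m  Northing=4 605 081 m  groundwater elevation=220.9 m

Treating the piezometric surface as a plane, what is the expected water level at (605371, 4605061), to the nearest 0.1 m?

221.2 m

Taking OW-A as reference: OW-B−OW-A = (130, 60, -0.7); OW-C−OW-A = (-25, 230, -1.8).
Solve a·Δx + b·Δy = Δh: det = 130·230 − (-25)·60 = 31400.
∂h/∂x = [(-0.7)·230 − (-1.8)·60] / 31400 = -0.001688
∂h/∂y = [130·(-1.8) − (-25)·(-0.7)] / 31400 = -0.008010
h(605371, 4605061) = 222.7 + (-0.001688)·(-125) + (-0.008010)·(210) = 222.7 +0.211 -1.682 = 221.229 m.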